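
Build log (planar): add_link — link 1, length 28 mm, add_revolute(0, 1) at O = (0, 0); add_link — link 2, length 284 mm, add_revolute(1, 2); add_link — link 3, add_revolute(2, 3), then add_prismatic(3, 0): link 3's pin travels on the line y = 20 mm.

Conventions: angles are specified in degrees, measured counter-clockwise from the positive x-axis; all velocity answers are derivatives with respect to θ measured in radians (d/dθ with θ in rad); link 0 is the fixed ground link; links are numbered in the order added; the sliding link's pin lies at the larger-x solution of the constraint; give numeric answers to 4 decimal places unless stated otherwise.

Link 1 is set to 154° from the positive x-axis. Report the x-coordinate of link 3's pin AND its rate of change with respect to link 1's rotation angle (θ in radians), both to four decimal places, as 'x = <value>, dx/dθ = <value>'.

geometry: r = 28 mm, L = 284 mm, e = 20 mm
crank pin P = (r cos θ, r sin θ) = (-25.166233, 12.274392)
h = r sin θ − e = 12.274392 − 20 = -7.725608
x = r cos θ + √(L² − h²) = -25.166233 + 283.894901 = 258.728668
dx/dθ = −r sin θ − h·r cos θ/√(L² − h²) (θ in radians; h = -7.725608) = -12.959239

x = 258.7287, dx/dθ = -12.9592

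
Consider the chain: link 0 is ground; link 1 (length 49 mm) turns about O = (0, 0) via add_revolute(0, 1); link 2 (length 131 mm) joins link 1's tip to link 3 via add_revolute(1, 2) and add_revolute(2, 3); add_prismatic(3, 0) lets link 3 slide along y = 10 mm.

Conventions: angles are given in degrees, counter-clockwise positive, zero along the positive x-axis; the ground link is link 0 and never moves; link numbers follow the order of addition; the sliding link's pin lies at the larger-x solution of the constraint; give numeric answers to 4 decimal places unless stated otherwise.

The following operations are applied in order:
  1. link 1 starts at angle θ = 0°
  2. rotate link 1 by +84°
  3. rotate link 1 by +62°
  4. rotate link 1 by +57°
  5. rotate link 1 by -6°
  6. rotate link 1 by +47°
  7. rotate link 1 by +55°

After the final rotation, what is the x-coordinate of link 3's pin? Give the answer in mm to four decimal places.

geometry: r = 49 mm, L = 131 mm, e = 10 mm; θ starts at 0°
rotate link 1 by +84°: θ ← 0° +84° = 84°
rotate link 1 by +62°: θ ← 84° +62° = 146°
rotate link 1 by +57°: θ ← 146° +57° = 203°
rotate link 1 by -6°: θ ← 203° -6° = 197°
rotate link 1 by +47°: θ ← 197° +47° = 244°
rotate link 1 by +55°: θ ← 244° +55° = 299°
crank pin P = (r cos θ, r sin θ) = (23.755671, -42.856366)
h = r sin θ − e = -42.856366 − 10 = -52.856366
x = r cos θ + √(L² − h²) = 23.755671 + 119.863275 = 143.618946

143.6189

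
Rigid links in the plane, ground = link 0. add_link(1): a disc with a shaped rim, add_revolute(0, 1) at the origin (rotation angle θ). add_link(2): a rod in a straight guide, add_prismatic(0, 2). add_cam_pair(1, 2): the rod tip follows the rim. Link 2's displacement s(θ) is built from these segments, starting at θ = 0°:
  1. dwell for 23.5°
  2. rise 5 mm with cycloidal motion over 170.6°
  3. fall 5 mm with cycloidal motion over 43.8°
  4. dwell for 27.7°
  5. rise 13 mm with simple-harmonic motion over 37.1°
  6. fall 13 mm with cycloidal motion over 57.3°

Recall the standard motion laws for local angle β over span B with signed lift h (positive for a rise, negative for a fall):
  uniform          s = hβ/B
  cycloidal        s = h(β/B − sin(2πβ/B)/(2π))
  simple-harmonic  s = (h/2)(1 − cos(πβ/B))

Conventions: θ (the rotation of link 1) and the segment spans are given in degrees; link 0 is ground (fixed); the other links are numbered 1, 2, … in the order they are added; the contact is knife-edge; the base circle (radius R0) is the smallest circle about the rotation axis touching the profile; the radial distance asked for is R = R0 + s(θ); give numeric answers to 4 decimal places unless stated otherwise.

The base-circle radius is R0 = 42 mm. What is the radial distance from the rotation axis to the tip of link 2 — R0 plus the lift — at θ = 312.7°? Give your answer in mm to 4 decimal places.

segment 1 (0° to 23.5°, dwell): s unchanged at 0.0000
segment 2 (23.5° to 194.1°, cycloidal, h = 5) is passed completely: s = 0.0000 + (5) = 5.0000
segment 3 (194.1° to 237.9°, cycloidal, h = -5) is passed completely: s = 5.0000 + (-5) = 0.0000
segment 4 (237.9° to 265.6°, dwell): s unchanged at 0.0000
segment 5 (265.6° to 302.7°, simple-harmonic, h = 13) is passed completely: s = 0.0000 + (13) = 13.0000
θ = 312.7° falls in segment 6 (302.7° to 360°, cycloidal, h = -13): β = 312.7 − 302.7 = 10°, B = 57.3°; Δs = -13·(0.1745 − sin(2π·0.1745)/(2π)) = -0.4281; s = 13.0000 − 0.4281 = 12.5719
R = R0 + s = 42 + 12.5719 = 54.5719

54.5719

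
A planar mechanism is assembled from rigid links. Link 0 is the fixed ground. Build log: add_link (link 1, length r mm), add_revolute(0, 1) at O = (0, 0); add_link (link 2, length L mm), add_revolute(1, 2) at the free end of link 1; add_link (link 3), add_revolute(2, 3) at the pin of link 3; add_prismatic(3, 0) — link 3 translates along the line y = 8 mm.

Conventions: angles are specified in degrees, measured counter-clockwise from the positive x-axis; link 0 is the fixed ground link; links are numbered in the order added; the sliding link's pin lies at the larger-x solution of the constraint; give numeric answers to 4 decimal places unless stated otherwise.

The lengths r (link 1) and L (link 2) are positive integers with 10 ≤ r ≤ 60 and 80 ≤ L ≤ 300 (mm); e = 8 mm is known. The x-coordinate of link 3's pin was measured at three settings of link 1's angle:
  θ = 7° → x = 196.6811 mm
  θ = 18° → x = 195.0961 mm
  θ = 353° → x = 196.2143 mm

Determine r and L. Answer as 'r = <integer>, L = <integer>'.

constraint per measurement: (x − r cos θ)² + (r sin θ − e)² = L²
subtracting the θ₁ and θ₂ equations cancels the r² and L² terms:
r = (x₁² − x₂²) / (2[(x₁cos θ₁ + e sin θ₁) − (x₂cos θ₂ + e sin θ₂)]) = 38.0007 → r = 38
L² = (x₁ − r cos θ₁)² + (r sin θ₁ − e)² = 25281.0133 → L = 159.0000 → L = 159
check at θ₃=353°: x = 196.2143 (printed 196.2143) ✓

r = 38, L = 159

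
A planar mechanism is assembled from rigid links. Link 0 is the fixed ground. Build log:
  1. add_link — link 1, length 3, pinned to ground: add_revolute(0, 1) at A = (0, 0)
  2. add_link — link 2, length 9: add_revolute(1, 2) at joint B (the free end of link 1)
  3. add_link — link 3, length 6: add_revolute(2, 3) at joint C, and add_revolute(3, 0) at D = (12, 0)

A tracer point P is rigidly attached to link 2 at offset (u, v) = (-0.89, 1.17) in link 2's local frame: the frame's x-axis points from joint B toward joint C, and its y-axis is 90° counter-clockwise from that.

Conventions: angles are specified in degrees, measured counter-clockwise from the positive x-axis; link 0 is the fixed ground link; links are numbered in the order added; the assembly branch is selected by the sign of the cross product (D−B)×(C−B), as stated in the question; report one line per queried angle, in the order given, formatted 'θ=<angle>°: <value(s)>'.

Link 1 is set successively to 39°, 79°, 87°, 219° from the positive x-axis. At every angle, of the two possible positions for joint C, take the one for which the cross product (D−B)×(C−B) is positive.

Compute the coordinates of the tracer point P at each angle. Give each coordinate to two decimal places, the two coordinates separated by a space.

A=(0,0), D=(12.00,0)
θ=39°: B = A + 3.00·(cos39°, sin39°) = (2.3314, 1.8880)
θ=39°: |BD| = 9.8512
θ=39°: circle(B,9.00) ∩ circle(D,6.00): a=7.2096, h=5.3872
θ=39°:   candidates: C₊=(10.4398,5.7936) cross=53.070; C₋=(8.3749,-4.7811) cross=-53.070
θ=39°:   branch + wants cross > 0 → take C=(10.4398,5.7936) (cross=53.070)
θ=39°: ex = (C−B)/|BC| = (0.9009,0.4340); ey = (-0.4340,0.9009)
θ=39°: P = B + -0.89·ex + 1.17·ey = (1.0219,2.5558)
θ=79°: B = A + 3.00·(cos79°, sin79°) = (0.5724, 2.9449)
θ=79°: |BD| = 11.8009
θ=79°: circle(B,9.00) ∩ circle(D,6.00): a=7.8071, h=4.4776
θ=79°:   candidates: C₊=(9.2499,5.3326) cross=52.840; C₋=(7.0151,-3.3393) cross=-52.840
θ=79°:   branch + wants cross > 0 → take C=(9.2499,5.3326) (cross=52.840)
θ=79°: ex = (C−B)/|BC| = (0.9642,0.2653); ey = (-0.2653,0.9642)
θ=79°: P = B + -0.89·ex + 1.17·ey = (-0.5961,3.8368)
θ=87°: B = A + 3.00·(cos87°, sin87°) = (0.1570, 2.9959)
θ=87°: |BD| = 12.2160
θ=87°: circle(B,9.00) ∩ circle(D,6.00): a=7.9499, h=4.2190
θ=87°:   candidates: C₊=(8.8988,5.1364) cross=51.539; C₋=(6.8294,-3.0439) cross=-51.539
θ=87°:   branch + wants cross > 0 → take C=(8.8988,5.1364) (cross=51.539)
θ=87°: ex = (C−B)/|BC| = (0.9713,0.2378); ey = (-0.2378,0.9713)
θ=87°: P = B + -0.89·ex + 1.17·ey = (-0.9857,3.9206)
θ=219°: B = A + 3.00·(cos219°, sin219°) = (-2.3314, -1.8880)
θ=219°: |BD| = 14.4553
θ=219°: circle(B,9.00) ∩ circle(D,6.00): a=8.7842, h=1.9592
θ=219°:   candidates: C₊=(6.1216,1.2018) cross=28.321; C₋=(6.6334,-2.6831) cross=-28.321
θ=219°:   branch + wants cross > 0 → take C=(6.1216,1.2018) (cross=28.321)
θ=219°: ex = (C−B)/|BC| = (0.9392,0.3433); ey = (-0.3433,0.9392)
θ=219°: P = B + -0.89·ex + 1.17·ey = (-3.5690,-1.0946)

θ=39°: 1.02 2.56
θ=79°: -0.60 3.84
θ=87°: -0.99 3.92
θ=219°: -3.57 -1.09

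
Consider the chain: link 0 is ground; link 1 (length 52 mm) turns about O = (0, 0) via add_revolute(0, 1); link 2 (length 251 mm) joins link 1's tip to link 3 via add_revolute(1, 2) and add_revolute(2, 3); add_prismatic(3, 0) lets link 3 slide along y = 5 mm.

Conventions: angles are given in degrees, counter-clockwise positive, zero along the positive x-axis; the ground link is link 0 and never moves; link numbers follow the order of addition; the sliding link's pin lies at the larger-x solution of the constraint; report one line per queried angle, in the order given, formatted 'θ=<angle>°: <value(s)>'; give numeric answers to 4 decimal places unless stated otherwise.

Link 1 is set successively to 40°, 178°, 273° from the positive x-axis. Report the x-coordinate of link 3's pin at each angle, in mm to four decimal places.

geometry: r = 52 mm, L = 251 mm, e = 5 mm
θ=40°: crank pin P = (r cos θ, r sin θ) = (39.834311, 33.424956)
θ=40°: h = r sin θ − e = 33.424956 − 5 = 28.424956
θ=40°: x = r cos θ + √(L² − h²) = 39.834311 + 249.385288 = 289.219599
θ=178°: crank pin P = (r cos θ, r sin θ) = (-51.968323, 1.814774)
θ=178°: h = r sin θ − e = 1.814774 − 5 = -3.185226
θ=178°: x = r cos θ + √(L² − h²) = -51.968323 + 250.979789 = 199.011466
θ=273°: crank pin P = (r cos θ, r sin θ) = (2.721470, -51.928736)
θ=273°: h = r sin θ − e = -51.928736 − 5 = -56.928736
θ=273°: x = r cos θ + √(L² − h²) = 2.721470 + 244.458829 = 247.180299

θ=40°: 289.2196
θ=178°: 199.0115
θ=273°: 247.1803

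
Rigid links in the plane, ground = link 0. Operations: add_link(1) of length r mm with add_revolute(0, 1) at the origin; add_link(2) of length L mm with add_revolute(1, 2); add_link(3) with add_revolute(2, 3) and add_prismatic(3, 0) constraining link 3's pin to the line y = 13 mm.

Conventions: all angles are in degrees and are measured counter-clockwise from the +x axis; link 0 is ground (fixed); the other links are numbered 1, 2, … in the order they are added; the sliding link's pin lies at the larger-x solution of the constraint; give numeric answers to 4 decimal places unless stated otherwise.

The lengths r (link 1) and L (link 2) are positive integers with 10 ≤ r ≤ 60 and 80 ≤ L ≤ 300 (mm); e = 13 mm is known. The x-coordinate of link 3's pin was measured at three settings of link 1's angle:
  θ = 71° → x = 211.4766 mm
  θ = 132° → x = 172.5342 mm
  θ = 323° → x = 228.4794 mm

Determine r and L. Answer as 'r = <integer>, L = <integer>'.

constraint per measurement: (x − r cos θ)² + (r sin θ − e)² = L²
subtracting the θ₁ and θ₂ equations cancels the r² and L² terms:
r = (x₁² − x₂²) / (2[(x₁cos θ₁ + e sin θ₁) − (x₂cos θ₂ + e sin θ₂)]) = 40.0000 → r = 40
L² = (x₁ − r cos θ₁)² + (r sin θ₁ − e)² = 40000.0093 → L = 200.0000 → L = 200
check at θ₃=323°: x = 228.4794 (printed 228.4794) ✓

r = 40, L = 200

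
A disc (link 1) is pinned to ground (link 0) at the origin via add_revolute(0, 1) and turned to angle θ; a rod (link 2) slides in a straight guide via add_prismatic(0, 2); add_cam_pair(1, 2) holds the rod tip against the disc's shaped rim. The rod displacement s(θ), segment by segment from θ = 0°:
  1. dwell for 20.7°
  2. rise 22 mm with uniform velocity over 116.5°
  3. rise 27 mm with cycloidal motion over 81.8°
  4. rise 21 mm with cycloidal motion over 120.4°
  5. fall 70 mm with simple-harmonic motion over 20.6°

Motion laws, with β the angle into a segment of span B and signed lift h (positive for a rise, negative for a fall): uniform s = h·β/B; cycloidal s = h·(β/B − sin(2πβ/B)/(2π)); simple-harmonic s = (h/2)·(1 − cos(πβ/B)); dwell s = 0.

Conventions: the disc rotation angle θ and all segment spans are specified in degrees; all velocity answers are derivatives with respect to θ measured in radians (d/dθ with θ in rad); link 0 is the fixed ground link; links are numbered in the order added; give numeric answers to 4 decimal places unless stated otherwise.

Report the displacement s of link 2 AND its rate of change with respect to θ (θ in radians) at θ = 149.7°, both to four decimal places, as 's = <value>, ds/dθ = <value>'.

segment 1 (0° to 20.7°, dwell): s unchanged at 0.0000
segment 2 (20.7° to 137.2°, uniform, h = 22) is passed completely: s = 0.0000 + (22) = 22.0000
θ = 149.7° falls in segment 3 (137.2° to 219°, cycloidal, h = 27): β = 149.7 − 137.2 = 12.5°, B = 81.8°; Δs = 27·(0.1528 − sin(2π·0.1528)/(2π)) = 0.6053; s = 22.0000 + 0.6053 = 22.6053
velocity in seg [137.2°–219°] (cycloidal), θ in radians: β = 12.5° = 0.2182 rad, B = 81.8° = 1.4277 rad; ds/dθ = (h/B)(1 − cos(2πβ/B)) = (27/1.4277)(1 − cos(2π·0.1528)) = 8.067747 mm/rad

s = 22.6053, ds/dθ = 8.0677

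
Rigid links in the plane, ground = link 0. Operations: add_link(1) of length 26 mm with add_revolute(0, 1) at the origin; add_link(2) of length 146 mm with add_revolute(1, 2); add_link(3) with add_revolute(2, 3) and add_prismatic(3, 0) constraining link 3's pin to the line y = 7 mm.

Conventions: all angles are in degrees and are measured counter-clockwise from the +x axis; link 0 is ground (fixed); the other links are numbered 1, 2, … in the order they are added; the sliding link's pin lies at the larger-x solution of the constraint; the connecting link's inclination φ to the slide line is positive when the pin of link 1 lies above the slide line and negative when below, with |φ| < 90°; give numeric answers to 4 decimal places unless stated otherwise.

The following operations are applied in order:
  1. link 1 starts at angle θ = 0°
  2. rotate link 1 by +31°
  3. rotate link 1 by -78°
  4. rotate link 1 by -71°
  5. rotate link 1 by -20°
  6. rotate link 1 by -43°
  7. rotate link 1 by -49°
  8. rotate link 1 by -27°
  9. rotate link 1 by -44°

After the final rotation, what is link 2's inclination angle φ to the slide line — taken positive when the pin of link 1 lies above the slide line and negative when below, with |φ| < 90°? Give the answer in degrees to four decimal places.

geometry: r = 26 mm, L = 146 mm, e = 7 mm; θ starts at 0°
rotate link 1 by +31°: θ ← 0° +31° = 31°
rotate link 1 by -78°: θ ← 31° -78° = -47°
rotate link 1 by -71°: θ ← -47° -71° = -118°
rotate link 1 by -20°: θ ← -118° -20° = -138°
rotate link 1 by -43°: θ ← -138° -43° = -181°
rotate link 1 by -49°: θ ← -181° -49° = -230°
rotate link 1 by -27°: θ ← -230° -27° = -257°
rotate link 1 by -44°: θ ← -257° -44° = -301°
h = r sin θ − e = 22.286350 − 7 = 15.286350
sin φ = h / L = 15.286350 / 146 = 0.10470103
φ = arcsin(0.10470103) = 6.009942°

6.0099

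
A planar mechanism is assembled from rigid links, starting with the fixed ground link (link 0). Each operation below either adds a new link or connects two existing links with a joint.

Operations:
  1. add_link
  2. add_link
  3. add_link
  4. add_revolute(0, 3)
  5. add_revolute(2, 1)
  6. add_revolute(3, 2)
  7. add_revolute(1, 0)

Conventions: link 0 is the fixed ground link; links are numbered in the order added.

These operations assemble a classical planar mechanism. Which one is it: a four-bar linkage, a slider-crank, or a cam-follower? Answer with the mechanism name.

links: 4 (incl. ground); joints: 4 revolute, 0 prismatic, 0 higher (cam) pair, forming one closed loop
4 links in a single 4R loop → four-bar linkage

four-bar linkage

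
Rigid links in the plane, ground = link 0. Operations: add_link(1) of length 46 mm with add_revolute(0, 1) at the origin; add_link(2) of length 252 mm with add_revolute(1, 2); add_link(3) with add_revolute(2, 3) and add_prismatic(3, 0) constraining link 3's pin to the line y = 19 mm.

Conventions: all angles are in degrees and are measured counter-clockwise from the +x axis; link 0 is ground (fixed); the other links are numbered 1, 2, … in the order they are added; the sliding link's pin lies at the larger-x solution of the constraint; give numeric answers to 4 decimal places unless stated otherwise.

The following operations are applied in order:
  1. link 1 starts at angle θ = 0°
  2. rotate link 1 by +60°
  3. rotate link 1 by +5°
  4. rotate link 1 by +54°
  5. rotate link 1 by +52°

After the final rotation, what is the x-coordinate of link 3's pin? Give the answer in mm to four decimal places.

geometry: r = 46 mm, L = 252 mm, e = 19 mm; θ starts at 0°
rotate link 1 by +60°: θ ← 0° +60° = 60°
rotate link 1 by +5°: θ ← 60° +5° = 65°
rotate link 1 by +54°: θ ← 65° +54° = 119°
rotate link 1 by +52°: θ ← 119° +52° = 171°
crank pin P = (r cos θ, r sin θ) = (-45.433664, 7.195985)
h = r sin θ − e = 7.195985 − 19 = -11.804015
x = r cos θ + √(L² − h²) = -45.433664 + 251.723390 = 206.289727

206.2897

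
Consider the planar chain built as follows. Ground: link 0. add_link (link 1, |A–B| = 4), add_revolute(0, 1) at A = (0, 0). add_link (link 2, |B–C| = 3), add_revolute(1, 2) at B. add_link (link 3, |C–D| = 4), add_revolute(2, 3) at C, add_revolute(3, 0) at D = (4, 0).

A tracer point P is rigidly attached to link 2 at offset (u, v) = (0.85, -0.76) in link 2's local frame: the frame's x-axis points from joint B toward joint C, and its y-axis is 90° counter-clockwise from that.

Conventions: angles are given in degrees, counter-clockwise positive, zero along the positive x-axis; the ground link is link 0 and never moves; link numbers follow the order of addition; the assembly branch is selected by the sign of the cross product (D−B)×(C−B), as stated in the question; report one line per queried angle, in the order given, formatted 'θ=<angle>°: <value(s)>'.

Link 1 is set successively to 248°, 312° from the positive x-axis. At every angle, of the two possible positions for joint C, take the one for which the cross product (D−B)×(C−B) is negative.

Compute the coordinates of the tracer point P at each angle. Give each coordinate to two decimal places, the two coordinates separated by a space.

A=(0,0), D=(4.00,0)
θ=248°: B = A + 4.00·(cos248°, sin248°) = (-1.4984, -3.7087)
θ=248°: |BD| = 6.6323
θ=248°: circle(B,3.00) ∩ circle(D,4.00): a=2.7884, h=1.1066
θ=248°:   candidates: C₊=(0.1945,-1.2320) cross=7.340; C₋=(1.4321,-3.0669) cross=-7.340
θ=248°:   branch - wants cross < 0 → take C=(1.4321,-3.0669) (cross=-7.340)
θ=248°: ex = (C−B)/|BC| = (0.9768,0.2139); ey = (-0.2139,0.9768)
θ=248°: P = B + 0.85·ex + -0.76·ey = (-0.5055,-4.2693)
θ=312°: B = A + 4.00·(cos312°, sin312°) = (2.6765, -2.9726)
θ=312°: |BD| = 3.2539
θ=312°: circle(B,3.00) ∩ circle(D,4.00): a=0.5513, h=2.9489
θ=312°:   candidates: C₊=(0.2068,-1.2695) cross=9.595; C₋=(5.5947,-3.6684) cross=-9.595
θ=312°:   branch - wants cross < 0 → take C=(5.5947,-3.6684) (cross=-9.595)
θ=312°: ex = (C−B)/|BC| = (0.9727,-0.2319); ey = (0.2319,0.9727)
θ=312°: P = B + 0.85·ex + -0.76·ey = (3.3271,-3.9090)

θ=248°: -0.51 -4.27
θ=312°: 3.33 -3.91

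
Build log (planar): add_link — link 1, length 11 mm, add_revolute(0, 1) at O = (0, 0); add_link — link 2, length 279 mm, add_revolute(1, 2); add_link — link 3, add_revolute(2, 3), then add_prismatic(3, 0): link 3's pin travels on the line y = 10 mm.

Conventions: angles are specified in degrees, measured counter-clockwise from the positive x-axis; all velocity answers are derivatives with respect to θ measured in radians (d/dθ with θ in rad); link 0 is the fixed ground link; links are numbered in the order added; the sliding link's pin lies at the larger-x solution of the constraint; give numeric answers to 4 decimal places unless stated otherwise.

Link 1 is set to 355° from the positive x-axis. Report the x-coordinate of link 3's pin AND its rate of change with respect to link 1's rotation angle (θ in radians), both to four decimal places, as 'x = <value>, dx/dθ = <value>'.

geometry: r = 11 mm, L = 279 mm, e = 10 mm
crank pin P = (r cos θ, r sin θ) = (10.958142, -0.958713)
h = r sin θ − e = -0.958713 − 10 = -10.958713
x = r cos θ + √(L² − h²) = 10.958142 + 278.784696 = 289.742837
dx/dθ = −r sin θ − h·r cos θ/√(L² − h²) (θ in radians; h = -10.958713) = 1.389465

x = 289.7428, dx/dθ = 1.3895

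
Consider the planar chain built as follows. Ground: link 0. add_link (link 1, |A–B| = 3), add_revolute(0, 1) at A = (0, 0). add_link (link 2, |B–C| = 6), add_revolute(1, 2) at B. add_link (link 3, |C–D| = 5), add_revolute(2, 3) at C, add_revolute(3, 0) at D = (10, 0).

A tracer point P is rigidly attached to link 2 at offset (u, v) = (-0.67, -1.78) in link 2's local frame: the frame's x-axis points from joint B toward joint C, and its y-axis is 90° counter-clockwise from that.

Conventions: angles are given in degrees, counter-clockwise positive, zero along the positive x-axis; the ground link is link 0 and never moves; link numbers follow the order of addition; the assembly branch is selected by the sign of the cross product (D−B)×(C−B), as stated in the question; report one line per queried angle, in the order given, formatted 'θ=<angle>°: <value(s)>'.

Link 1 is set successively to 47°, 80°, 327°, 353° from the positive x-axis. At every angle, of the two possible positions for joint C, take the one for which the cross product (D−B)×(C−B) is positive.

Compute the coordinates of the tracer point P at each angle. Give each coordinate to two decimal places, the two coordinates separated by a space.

A=(0,0), D=(10.00,0)
θ=47°: B = A + 3.00·(cos47°, sin47°) = (2.0460, 2.1941)
θ=47°: |BD| = 8.2511
θ=47°: circle(B,6.00) ∩ circle(D,5.00): a=4.7921, h=3.6105
θ=47°:   candidates: C₊=(7.6257,4.4003) cross=29.790; C₋=(5.7055,-2.5607) cross=-29.790
θ=47°:   branch + wants cross > 0 → take C=(7.6257,4.4003) (cross=29.790)
θ=47°: ex = (C−B)/|BC| = (0.9299,0.3677); ey = (-0.3677,0.9299)
θ=47°: P = B + -0.67·ex + -1.78·ey = (2.0774,0.2924)
θ=80°: B = A + 3.00·(cos80°, sin80°) = (0.5209, 2.9544)
θ=80°: |BD| = 9.9288
θ=80°: circle(B,6.00) ∩ circle(D,5.00): a=5.5183, h=2.3554
θ=80°:   candidates: C₊=(6.4902,3.5611) cross=23.386; C₋=(5.0885,-0.9363) cross=-23.386
θ=80°:   branch + wants cross > 0 → take C=(6.4902,3.5611) (cross=23.386)
θ=80°: ex = (C−B)/|BC| = (0.9949,0.1011); ey = (-0.1011,0.9949)
θ=80°: P = B + -0.67·ex + -1.78·ey = (0.0344,1.1158)
θ=327°: B = A + 3.00·(cos327°, sin327°) = (2.5160, -1.6339)
θ=327°: |BD| = 7.6603
θ=327°: circle(B,6.00) ∩ circle(D,5.00): a=4.5481, h=3.9134
θ=327°:   candidates: C₊=(6.1248,3.1595) cross=29.978; C₋=(7.7942,-4.4871) cross=-29.978
θ=327°:   branch + wants cross > 0 → take C=(6.1248,3.1595) (cross=29.978)
θ=327°: ex = (C−B)/|BC| = (0.6015,0.7989); ey = (-0.7989,0.6015)
θ=327°: P = B + -0.67·ex + -1.78·ey = (3.5351,-3.2398)
θ=353°: B = A + 3.00·(cos353°, sin353°) = (2.9776, -0.3656)
θ=353°: |BD| = 7.0319
θ=353°: circle(B,6.00) ∩ circle(D,5.00): a=4.2981, h=4.1865
θ=353°:   candidates: C₊=(7.0522,4.0387) cross=29.439; C₋=(7.4876,-4.3229) cross=-29.439
θ=353°:   branch + wants cross > 0 → take C=(7.0522,4.0387) (cross=29.439)
θ=353°: ex = (C−B)/|BC| = (0.6791,0.7340); ey = (-0.7340,0.6791)
θ=353°: P = B + -0.67·ex + -1.78·ey = (3.8292,-2.0662)

θ=47°: 2.08 0.29
θ=80°: 0.03 1.12
θ=327°: 3.54 -3.24
θ=353°: 3.83 -2.07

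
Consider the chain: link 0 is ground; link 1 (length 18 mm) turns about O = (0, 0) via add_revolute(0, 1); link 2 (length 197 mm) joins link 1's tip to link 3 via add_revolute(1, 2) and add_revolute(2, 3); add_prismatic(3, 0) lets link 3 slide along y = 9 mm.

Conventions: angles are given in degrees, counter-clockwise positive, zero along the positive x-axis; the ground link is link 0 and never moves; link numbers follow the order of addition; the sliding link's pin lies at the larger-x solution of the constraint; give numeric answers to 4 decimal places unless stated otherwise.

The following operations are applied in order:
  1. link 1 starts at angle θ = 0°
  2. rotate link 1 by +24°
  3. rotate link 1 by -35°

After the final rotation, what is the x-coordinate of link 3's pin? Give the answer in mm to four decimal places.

geometry: r = 18 mm, L = 197 mm, e = 9 mm; θ starts at 0°
rotate link 1 by +24°: θ ← 0° +24° = 24°
rotate link 1 by -35°: θ ← 24° -35° = -11°
crank pin P = (r cos θ, r sin θ) = (17.669289, -3.434562)
h = r sin θ − e = -3.434562 − 9 = -12.434562
x = r cos θ + √(L² − h²) = 17.669289 + 196.607176 = 214.276465

214.2765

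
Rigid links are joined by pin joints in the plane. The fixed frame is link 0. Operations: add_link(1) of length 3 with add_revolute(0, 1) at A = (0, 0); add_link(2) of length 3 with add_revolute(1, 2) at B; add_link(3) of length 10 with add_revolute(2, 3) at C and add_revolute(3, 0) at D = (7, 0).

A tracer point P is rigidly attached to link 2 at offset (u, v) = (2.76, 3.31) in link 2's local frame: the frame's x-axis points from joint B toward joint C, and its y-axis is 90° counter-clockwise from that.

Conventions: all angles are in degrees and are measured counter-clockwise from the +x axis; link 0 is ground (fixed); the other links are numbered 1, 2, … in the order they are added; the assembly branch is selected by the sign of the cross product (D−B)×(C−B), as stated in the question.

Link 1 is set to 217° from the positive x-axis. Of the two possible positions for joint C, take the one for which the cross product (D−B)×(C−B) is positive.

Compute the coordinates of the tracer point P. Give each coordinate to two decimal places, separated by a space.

A=(0,0), D=(7.00,0)
B = A + 3.00·(cos217°, sin217°) = (-2.3959, -1.8054)
|BD| = 9.5678
circle(B,3.00) ∩ circle(D,10.00): a=0.0284, h=2.9999
  candidates: C₊=(-2.9341,1.1459) cross=28.702; C₋=(-1.8020,-4.7461) cross=-28.702
  branch + wants cross > 0 → take C=(-2.9341,1.1459) (cross=28.702)
ex = (C−B)/|BC| = (-0.1794,0.9838); ey = (-0.9838,-0.1794)
P = B + 2.76·ex + 3.31·ey = (-6.1474,0.3159)

-6.15 0.32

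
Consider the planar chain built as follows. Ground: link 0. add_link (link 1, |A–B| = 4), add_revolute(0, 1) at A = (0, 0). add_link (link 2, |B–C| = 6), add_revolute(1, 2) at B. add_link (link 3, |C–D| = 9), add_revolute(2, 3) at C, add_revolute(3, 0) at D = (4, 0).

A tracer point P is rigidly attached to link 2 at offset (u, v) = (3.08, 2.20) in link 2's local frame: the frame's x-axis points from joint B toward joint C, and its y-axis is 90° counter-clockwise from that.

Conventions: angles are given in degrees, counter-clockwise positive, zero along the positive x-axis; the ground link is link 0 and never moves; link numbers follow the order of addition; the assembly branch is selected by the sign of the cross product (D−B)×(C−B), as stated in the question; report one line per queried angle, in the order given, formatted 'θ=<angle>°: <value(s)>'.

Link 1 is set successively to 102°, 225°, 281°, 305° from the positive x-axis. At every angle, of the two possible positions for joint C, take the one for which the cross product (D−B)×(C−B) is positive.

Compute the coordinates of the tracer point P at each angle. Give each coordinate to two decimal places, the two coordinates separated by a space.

A=(0,0), D=(4.00,0)
θ=102°: B = A + 4.00·(cos102°, sin102°) = (-0.8316, 3.9126)
θ=102°: |BD| = 6.2172
θ=102°: circle(B,6.00) ∩ circle(D,9.00): a=-0.5104, h=5.9782
θ=102°:   candidates: C₊=(2.5339,8.8798) cross=37.168; C₋=(-4.9906,-0.4122) cross=-37.168
θ=102°:   branch + wants cross > 0 → take C=(2.5339,8.8798) (cross=37.168)
θ=102°: ex = (C−B)/|BC| = (0.5609,0.8279); ey = (-0.8279,0.5609)
θ=102°: P = B + 3.08·ex + 2.20·ey = (-0.9253,7.6965)
θ=225°: B = A + 4.00·(cos225°, sin225°) = (-2.8284, -2.8284)
θ=225°: |BD| = 7.3910
θ=225°: circle(B,6.00) ∩ circle(D,9.00): a=0.6513, h=5.9645
θ=225°:   candidates: C₊=(-4.5092,2.9313) cross=44.084; C₋=(0.0558,-8.0897) cross=-44.084
θ=225°:   branch + wants cross > 0 → take C=(-4.5092,2.9313) (cross=44.084)
θ=225°: ex = (C−B)/|BC| = (-0.2801,0.9600); ey = (-0.9600,-0.2801)
θ=225°: P = B + 3.08·ex + 2.20·ey = (-5.8032,-0.4881)
θ=281°: B = A + 4.00·(cos281°, sin281°) = (0.7632, -3.9265)
θ=281°: |BD| = 5.0886
θ=281°: circle(B,6.00) ∩ circle(D,9.00): a=-1.8773, h=5.6987
θ=281°:   candidates: C₊=(-4.8282,-1.7502) cross=28.999; C₋=(3.9664,-8.9999) cross=-28.999
θ=281°:   branch + wants cross > 0 → take C=(-4.8282,-1.7502) (cross=28.999)
θ=281°: ex = (C−B)/|BC| = (-0.9319,0.3627); ey = (-0.3627,-0.9319)
θ=281°: P = B + 3.08·ex + 2.20·ey = (-2.9050,-4.8595)
θ=305°: B = A + 4.00·(cos305°, sin305°) = (2.2943, -3.2766)
θ=305°: |BD| = 3.6940
θ=305°: circle(B,6.00) ∩ circle(D,9.00): a=-4.2440, h=4.2413
θ=305°:   candidates: C₊=(-3.4274,-5.0827) cross=15.667; C₋=(4.0967,-8.9995) cross=-15.667
θ=305°:   branch + wants cross > 0 → take C=(-3.4274,-5.0827) (cross=15.667)
θ=305°: ex = (C−B)/|BC| = (-0.9536,-0.3010); ey = (0.3010,-0.9536)
θ=305°: P = B + 3.08·ex + 2.20·ey = (0.0194,-6.3017)

θ=102°: -0.93 7.70
θ=225°: -5.80 -0.49
θ=281°: -2.90 -4.86
θ=305°: 0.02 -6.30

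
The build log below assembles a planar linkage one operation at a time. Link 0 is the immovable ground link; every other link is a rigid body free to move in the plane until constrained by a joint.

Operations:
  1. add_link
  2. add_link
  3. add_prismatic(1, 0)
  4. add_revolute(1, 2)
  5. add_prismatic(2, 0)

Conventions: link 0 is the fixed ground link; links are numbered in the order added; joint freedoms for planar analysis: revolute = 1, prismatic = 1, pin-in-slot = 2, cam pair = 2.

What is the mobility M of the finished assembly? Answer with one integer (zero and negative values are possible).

link 0 = ground. State L|J1|J2 = 1|0|0
+link1  2|0|0
+link2  3|0|0
P(1,0) f=1→J1  3|1|0
R(1,2) f=1→J1  3|2|0
P(2,0) f=1→J1  3|3|0
M = 3(3−1)−2·3−0 = 6−6−0 = 0

M = 0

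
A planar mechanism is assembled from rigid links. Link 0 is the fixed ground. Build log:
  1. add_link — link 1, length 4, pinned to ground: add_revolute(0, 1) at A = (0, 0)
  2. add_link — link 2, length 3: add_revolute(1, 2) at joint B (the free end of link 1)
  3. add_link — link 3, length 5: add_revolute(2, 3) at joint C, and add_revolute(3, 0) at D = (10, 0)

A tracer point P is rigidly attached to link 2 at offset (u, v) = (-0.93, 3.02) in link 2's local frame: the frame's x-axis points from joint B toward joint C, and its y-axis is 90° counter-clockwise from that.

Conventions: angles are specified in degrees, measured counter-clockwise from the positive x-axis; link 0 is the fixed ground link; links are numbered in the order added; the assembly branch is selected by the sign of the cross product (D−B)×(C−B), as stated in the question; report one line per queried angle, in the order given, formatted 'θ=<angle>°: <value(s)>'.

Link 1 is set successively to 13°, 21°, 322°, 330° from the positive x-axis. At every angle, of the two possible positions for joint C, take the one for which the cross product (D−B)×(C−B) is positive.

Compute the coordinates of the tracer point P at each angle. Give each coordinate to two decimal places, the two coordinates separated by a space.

A=(0,0), D=(10.00,0)
θ=13°: B = A + 4.00·(cos13°, sin13°) = (3.8975, 0.8998)
θ=13°: |BD| = 6.1685
θ=13°: circle(B,3.00) ∩ circle(D,5.00): a=1.7873, h=2.4094
θ=13°:   candidates: C₊=(6.0172,3.0228) cross=14.863; C₋=(5.3142,-1.7446) cross=-14.863
θ=13°:   branch + wants cross > 0 → take C=(6.0172,3.0228) (cross=14.863)
θ=13°: ex = (C−B)/|BC| = (0.7066,0.7077); ey = (-0.7077,0.7066)
θ=13°: P = B + -0.93·ex + 3.02·ey = (1.1033,2.3755)
θ=21°: B = A + 4.00·(cos21°, sin21°) = (3.7343, 1.4335)
θ=21°: |BD| = 6.4276
θ=21°: circle(B,3.00) ∩ circle(D,5.00): a=1.9691, h=2.2633
θ=21°:   candidates: C₊=(6.1586,3.2006) cross=14.547; C₋=(5.1491,-1.2120) cross=-14.547
θ=21°:   branch + wants cross > 0 → take C=(6.1586,3.2006) (cross=14.547)
θ=21°: ex = (C−B)/|BC| = (0.8081,0.5890); ey = (-0.5890,0.8081)
θ=21°: P = B + -0.93·ex + 3.02·ey = (1.2039,3.3261)
θ=322°: B = A + 4.00·(cos322°, sin322°) = (3.1520, -2.4626)
θ=322°: |BD| = 7.2773
θ=322°: circle(B,3.00) ∩ circle(D,5.00): a=2.5393, h=1.5974
θ=322°:   candidates: C₊=(5.0010,-0.1002) cross=11.625; C₋=(6.0821,-3.1065) cross=-11.625
θ=322°:   branch + wants cross > 0 → take C=(5.0010,-0.1002) (cross=11.625)
θ=322°: ex = (C−B)/|BC| = (0.6163,0.7875); ey = (-0.7875,0.6163)
θ=322°: P = B + -0.93·ex + 3.02·ey = (0.2006,-1.3337)
θ=330°: B = A + 4.00·(cos330°, sin330°) = (3.4641, -2.0000)
θ=330°: |BD| = 6.8351
θ=330°: circle(B,3.00) ∩ circle(D,5.00): a=2.2471, h=1.9876
θ=330°:   candidates: C₊=(5.0312,0.5581) cross=13.585; C₋=(6.1944,-3.2431) cross=-13.585
θ=330°:   branch + wants cross > 0 → take C=(5.0312,0.5581) (cross=13.585)
θ=330°: ex = (C−B)/|BC| = (0.5224,0.8527); ey = (-0.8527,0.5224)
θ=330°: P = B + -0.93·ex + 3.02·ey = (0.4031,-1.2154)

θ=13°: 1.10 2.38
θ=21°: 1.20 3.33
θ=322°: 0.20 -1.33
θ=330°: 0.40 -1.22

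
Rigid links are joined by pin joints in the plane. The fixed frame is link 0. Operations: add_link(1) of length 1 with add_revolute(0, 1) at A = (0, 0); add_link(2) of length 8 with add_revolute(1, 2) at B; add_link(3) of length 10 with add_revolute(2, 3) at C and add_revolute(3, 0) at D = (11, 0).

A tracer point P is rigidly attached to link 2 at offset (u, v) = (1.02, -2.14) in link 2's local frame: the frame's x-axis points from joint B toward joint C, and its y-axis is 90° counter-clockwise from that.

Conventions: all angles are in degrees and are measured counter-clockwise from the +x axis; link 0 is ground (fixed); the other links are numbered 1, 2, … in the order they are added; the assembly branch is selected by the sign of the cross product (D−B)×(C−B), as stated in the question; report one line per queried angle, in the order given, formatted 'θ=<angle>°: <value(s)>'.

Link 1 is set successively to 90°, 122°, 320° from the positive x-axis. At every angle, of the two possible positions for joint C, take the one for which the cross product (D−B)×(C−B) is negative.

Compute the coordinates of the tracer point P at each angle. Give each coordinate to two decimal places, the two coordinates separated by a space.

A=(0,0), D=(11.00,0)
θ=90°: B = A + 1.00·(cos90°, sin90°) = (0.0000, 1.0000)
θ=90°: |BD| = 11.0454
θ=90°: circle(B,8.00) ∩ circle(D,10.00): a=3.8930, h=6.9889
θ=90°:   candidates: C₊=(4.5098,7.6077) cross=77.195; C₋=(3.2443,-6.3126) cross=-77.195
θ=90°:   branch - wants cross < 0 → take C=(3.2443,-6.3126) (cross=-77.195)
θ=90°: ex = (C−B)/|BC| = (0.4055,-0.9141); ey = (0.9141,0.4055)
θ=90°: P = B + 1.02·ex + -2.14·ey = (-1.5425,-0.8002)
θ=122°: B = A + 1.00·(cos122°, sin122°) = (-0.5299, 0.8480)
θ=122°: |BD| = 11.5611
θ=122°: circle(B,8.00) ∩ circle(D,10.00): a=4.2236, h=6.7942
θ=122°:   candidates: C₊=(4.1807,7.3141) cross=78.548; C₋=(3.1839,-6.2377) cross=-78.548
θ=122°:   branch - wants cross < 0 → take C=(3.1839,-6.2377) (cross=-78.548)
θ=122°: ex = (C−B)/|BC| = (0.4642,-0.8857); ey = (0.8857,0.4642)
θ=122°: P = B + 1.02·ex + -2.14·ey = (-1.9518,-1.0488)
θ=320°: B = A + 1.00·(cos320°, sin320°) = (0.7660, -0.6428)
θ=320°: |BD| = 10.2541
θ=320°: circle(B,8.00) ∩ circle(D,10.00): a=3.3717, h=7.2548
θ=320°:   candidates: C₊=(3.6763,6.8091) cross=74.391; C₋=(4.5859,-7.6719) cross=-74.391
θ=320°:   branch - wants cross < 0 → take C=(4.5859,-7.6719) (cross=-74.391)
θ=320°: ex = (C−B)/|BC| = (0.4775,-0.8786); ey = (0.8786,0.4775)
θ=320°: P = B + 1.02·ex + -2.14·ey = (-0.6272,-2.5608)

θ=90°: -1.54 -0.80
θ=122°: -1.95 -1.05
θ=320°: -0.63 -2.56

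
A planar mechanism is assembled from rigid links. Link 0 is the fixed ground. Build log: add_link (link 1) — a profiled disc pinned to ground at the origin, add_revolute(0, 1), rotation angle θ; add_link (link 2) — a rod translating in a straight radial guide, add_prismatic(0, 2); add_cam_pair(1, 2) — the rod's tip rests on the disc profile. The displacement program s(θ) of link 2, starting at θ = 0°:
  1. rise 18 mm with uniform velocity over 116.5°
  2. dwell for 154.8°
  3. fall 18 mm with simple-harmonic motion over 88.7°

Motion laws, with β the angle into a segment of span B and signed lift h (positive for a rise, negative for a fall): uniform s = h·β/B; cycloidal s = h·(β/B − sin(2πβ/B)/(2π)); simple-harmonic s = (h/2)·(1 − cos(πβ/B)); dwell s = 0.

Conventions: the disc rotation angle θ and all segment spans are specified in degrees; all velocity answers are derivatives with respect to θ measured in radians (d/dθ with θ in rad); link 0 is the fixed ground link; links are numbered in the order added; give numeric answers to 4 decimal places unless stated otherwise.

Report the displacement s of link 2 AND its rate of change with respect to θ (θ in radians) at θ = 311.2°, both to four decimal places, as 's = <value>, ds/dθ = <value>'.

seg 1 [0°–116.5°] uniform, h=18: full span → s += 18 → s = 18.0000
seg 2 [116.5°–271.3°] dwell: s stays 18.0000
seg 3 [271.3°–360°] simple-harmonic, h=-18: θ=311.2° here. β=39.9, B=88.7. -18/2·(1 − cos(π·0.4498)) = -7.5874 → s = 10.4126
velocity in seg [271.3°–360°] (simple-harmonic), θ in radians: β = 39.9° = 0.6964 rad, B = 88.7° = 1.5481 rad; ds/dθ = (πh/(2B)) sin(πβ/B) = (π·(-18)/(2·1.5481)) sin(π·0.4498) = -18.037432 mm/rad

s = 10.4126, ds/dθ = -18.0374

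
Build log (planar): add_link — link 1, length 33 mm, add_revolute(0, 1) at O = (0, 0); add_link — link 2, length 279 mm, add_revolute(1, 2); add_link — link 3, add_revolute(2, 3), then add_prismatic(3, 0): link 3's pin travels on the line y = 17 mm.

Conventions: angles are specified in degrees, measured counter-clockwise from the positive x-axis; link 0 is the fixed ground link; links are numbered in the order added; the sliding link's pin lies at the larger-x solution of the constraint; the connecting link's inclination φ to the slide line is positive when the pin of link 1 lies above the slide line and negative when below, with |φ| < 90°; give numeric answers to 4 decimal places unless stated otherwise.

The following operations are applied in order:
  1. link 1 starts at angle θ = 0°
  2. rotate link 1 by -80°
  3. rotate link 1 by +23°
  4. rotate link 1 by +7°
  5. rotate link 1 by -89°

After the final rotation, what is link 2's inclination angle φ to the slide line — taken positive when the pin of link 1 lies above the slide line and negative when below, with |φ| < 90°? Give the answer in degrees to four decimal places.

geometry: r = 33 mm, L = 279 mm, e = 17 mm; θ starts at 0°
rotate link 1 by -80°: θ ← 0° -80° = -80°
rotate link 1 by +23°: θ ← -80° +23° = -57°
rotate link 1 by +7°: θ ← -57° +7° = -50°
rotate link 1 by -89°: θ ← -50° -89° = -139°
h = r sin θ − e = -21.649948 − 17 = -38.649948
sin φ = h / L = -38.649948 / 279 = -0.13853028
φ = arcsin(-0.13853028) = -7.962809°

-7.9628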